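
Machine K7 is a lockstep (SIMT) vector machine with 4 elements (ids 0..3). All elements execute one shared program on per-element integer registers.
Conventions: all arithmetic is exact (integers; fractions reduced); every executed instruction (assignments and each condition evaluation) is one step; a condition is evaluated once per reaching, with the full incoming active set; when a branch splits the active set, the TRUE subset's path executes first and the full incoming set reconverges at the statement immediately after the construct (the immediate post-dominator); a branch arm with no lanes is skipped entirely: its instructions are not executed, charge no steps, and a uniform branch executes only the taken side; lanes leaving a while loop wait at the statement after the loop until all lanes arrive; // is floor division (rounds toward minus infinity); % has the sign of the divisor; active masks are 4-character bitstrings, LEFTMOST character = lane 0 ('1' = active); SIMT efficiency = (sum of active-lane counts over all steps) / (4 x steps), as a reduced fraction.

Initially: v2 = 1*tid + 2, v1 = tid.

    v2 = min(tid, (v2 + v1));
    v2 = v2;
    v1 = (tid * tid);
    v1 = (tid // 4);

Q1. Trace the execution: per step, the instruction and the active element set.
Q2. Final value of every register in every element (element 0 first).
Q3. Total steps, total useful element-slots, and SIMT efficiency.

step 0: v2 <- min(tid, (v2 + v1))    1111
step 1: v2 <- v2                     1111
step 2: v1 <- (tid * tid)            1111
step 3: v1 <- (tid // 4)             1111

Answer: 4 steps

v2: 0,1,2,3
v1: 0,0,0,0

steps = 4; useful = 16; efficiency = 16/16 = 1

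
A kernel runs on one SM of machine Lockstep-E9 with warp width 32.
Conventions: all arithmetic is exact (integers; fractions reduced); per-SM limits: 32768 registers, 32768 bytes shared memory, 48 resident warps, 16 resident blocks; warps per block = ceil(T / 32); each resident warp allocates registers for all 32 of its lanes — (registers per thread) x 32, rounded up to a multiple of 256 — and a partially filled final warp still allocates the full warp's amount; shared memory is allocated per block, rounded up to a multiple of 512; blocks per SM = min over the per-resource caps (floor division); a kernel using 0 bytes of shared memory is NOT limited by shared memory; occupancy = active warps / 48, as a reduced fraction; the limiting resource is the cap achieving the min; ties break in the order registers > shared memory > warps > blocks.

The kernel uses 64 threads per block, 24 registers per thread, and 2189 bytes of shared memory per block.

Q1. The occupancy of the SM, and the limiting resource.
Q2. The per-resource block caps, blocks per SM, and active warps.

Answer: occupancy 1/2, limited by shared memory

registers: 21 blocks
shared memory: 12 blocks
warps: 24 blocks
blocks: 16 blocks

Answer: 12 blocks, 24 active warps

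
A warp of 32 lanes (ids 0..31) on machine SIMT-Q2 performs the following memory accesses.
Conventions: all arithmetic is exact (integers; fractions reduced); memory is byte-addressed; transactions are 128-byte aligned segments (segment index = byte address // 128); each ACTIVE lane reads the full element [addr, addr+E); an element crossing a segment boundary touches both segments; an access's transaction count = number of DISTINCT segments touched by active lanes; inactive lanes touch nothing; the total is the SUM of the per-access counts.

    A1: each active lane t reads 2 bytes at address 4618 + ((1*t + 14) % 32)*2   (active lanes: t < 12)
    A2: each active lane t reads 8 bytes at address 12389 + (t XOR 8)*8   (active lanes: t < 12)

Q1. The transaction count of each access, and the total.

A1: 1 transaction
A2: 2 transactions

Answer: 1,2; total 3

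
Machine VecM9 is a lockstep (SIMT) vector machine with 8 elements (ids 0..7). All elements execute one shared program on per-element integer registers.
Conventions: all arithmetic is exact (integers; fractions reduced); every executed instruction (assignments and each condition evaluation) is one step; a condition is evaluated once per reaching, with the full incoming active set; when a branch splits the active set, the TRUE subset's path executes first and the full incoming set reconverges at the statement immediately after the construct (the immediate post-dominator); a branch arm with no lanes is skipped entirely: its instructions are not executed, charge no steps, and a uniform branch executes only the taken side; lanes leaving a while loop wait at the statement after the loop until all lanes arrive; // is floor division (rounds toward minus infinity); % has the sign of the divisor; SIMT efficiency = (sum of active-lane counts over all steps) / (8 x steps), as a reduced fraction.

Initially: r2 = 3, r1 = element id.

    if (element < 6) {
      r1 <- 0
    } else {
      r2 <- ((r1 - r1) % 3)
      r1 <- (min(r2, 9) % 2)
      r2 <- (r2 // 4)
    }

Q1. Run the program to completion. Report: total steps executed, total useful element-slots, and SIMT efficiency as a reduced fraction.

Answer: 5 steps, 20 useful, 1/2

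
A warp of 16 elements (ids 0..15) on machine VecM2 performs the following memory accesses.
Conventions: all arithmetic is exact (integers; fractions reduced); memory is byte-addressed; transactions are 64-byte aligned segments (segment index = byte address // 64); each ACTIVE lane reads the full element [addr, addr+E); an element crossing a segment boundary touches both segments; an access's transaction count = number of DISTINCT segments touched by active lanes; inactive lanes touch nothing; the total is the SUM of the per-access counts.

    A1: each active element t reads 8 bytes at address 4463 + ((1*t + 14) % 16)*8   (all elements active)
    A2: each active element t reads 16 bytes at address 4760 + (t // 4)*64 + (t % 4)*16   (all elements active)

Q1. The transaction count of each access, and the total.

A1: 3 transactions
A2: 5 transactions

Answer: 3,5; total 8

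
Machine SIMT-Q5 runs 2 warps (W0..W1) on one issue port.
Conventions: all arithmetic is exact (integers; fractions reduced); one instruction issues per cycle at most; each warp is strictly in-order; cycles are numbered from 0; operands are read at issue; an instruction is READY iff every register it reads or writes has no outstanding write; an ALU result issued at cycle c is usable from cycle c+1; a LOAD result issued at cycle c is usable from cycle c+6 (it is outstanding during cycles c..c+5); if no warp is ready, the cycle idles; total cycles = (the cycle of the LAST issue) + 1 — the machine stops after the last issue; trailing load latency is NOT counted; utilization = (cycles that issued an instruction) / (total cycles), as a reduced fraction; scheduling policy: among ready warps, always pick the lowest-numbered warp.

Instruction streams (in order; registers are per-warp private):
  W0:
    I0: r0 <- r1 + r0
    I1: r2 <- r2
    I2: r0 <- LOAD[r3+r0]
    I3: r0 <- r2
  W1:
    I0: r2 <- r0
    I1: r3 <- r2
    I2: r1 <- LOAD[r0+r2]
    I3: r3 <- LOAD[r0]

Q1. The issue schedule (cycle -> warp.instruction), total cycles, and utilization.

cycle 0: W0.I0
cycle 1: W0.I1
cycle 2: W0.I2
cycle 3: W1.I0
cycle 4: W1.I1
cycle 5: W1.I2
cycle 6: W1.I3
cycle 7: idle
cycle 8: W0.I3

Answer: 9 cycles, utilization 8/9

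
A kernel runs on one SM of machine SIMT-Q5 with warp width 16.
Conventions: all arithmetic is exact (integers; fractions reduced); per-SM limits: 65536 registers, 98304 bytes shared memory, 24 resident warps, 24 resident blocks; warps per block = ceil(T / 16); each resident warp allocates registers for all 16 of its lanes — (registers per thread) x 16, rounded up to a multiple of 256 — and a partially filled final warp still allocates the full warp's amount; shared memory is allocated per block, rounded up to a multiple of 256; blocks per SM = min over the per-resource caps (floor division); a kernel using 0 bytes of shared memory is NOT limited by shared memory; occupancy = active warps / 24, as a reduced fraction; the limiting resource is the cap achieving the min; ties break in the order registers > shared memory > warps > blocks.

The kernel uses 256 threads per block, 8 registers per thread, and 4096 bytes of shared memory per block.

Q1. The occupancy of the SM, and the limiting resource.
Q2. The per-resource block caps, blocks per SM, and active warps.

Answer: occupancy 2/3, limited by warps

registers: 16 blocks
shared memory: 24 blocks
warps: 1 block
blocks: 24 blocks

Answer: 1 block, 16 active warps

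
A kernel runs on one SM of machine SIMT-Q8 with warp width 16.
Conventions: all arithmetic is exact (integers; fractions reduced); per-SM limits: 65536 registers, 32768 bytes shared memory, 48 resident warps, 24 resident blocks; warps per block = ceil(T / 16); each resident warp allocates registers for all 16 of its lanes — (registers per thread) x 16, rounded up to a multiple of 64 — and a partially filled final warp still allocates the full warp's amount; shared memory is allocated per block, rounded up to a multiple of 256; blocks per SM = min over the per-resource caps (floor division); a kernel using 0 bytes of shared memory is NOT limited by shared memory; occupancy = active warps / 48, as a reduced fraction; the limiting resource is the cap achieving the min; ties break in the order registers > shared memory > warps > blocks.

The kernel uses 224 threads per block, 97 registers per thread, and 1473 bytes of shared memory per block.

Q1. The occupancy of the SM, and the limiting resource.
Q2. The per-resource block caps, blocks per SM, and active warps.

Answer: occupancy 7/12, limited by registers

registers: 2 blocks
shared memory: 21 blocks
warps: 3 blocks
blocks: 24 blocks

Answer: 2 blocks, 28 active warps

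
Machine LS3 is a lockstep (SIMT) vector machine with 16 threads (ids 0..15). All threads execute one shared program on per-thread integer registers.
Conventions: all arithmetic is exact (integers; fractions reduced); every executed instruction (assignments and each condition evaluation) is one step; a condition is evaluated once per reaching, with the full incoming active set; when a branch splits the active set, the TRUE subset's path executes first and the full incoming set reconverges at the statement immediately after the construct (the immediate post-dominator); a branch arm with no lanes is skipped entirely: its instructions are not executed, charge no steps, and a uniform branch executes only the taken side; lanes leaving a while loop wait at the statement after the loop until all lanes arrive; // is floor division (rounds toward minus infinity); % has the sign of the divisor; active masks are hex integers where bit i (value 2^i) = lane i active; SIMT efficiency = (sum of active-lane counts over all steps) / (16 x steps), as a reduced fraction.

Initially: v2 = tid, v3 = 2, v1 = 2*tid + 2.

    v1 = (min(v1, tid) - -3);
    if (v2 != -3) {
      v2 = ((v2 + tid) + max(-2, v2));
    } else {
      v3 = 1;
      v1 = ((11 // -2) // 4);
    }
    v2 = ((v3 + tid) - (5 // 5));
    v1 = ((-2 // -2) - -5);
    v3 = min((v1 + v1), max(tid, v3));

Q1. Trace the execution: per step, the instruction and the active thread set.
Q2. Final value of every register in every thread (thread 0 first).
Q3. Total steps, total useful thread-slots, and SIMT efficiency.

step 0: v1 <- (min(v1, tid) - -3)    0xffff
step 1: eval (v2 != -3)              0xffff
step 2: v2 <- ((v2 + tid) + max(-2, v2)) 0xffff
step 3: v2 <- ((v3 + tid) - (5 // 5)) 0xffff
step 4: v1 <- ((-2 // -2) - -5)      0xffff
step 5: v3 <- min((v1 + v1), max(tid, v3)) 0xffff

Answer: 6 steps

v2: 1,2,3,4,5,6,7,8,9,10,11,12,13,14,15,16
v3: 2,2,2,3,4,5,6,7,8,9,10,11,12,12,12,12
v1: 6,6,6,6,6,6,6,6,6,6,6,6,6,6,6,6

steps = 6; useful = 96; efficiency = 96/96 = 1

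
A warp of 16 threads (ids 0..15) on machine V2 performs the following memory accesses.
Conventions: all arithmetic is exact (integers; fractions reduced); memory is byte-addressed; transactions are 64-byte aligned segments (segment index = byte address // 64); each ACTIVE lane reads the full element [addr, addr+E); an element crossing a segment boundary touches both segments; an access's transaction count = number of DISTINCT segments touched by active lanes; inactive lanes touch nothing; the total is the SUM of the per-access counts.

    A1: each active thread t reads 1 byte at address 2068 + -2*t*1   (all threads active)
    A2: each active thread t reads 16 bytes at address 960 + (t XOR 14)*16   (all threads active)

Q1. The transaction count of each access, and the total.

A1: 2 transactions
A2: 4 transactions

Answer: 2,4; total 6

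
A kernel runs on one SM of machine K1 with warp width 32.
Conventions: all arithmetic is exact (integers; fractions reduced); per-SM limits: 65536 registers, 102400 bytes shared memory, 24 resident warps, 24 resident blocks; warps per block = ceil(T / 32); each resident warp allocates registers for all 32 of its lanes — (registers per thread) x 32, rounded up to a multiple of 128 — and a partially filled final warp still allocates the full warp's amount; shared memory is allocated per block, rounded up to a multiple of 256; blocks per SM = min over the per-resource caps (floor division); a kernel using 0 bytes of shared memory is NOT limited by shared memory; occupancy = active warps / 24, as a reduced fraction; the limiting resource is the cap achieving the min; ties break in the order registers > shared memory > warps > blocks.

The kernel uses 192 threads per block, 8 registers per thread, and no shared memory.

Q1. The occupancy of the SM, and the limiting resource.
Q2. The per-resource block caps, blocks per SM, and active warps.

Answer: occupancy 1, limited by warps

registers: 42 blocks
shared memory: no limit (kernel uses none)
warps: 4 blocks
blocks: 24 blocks

Answer: 4 blocks, 24 active warps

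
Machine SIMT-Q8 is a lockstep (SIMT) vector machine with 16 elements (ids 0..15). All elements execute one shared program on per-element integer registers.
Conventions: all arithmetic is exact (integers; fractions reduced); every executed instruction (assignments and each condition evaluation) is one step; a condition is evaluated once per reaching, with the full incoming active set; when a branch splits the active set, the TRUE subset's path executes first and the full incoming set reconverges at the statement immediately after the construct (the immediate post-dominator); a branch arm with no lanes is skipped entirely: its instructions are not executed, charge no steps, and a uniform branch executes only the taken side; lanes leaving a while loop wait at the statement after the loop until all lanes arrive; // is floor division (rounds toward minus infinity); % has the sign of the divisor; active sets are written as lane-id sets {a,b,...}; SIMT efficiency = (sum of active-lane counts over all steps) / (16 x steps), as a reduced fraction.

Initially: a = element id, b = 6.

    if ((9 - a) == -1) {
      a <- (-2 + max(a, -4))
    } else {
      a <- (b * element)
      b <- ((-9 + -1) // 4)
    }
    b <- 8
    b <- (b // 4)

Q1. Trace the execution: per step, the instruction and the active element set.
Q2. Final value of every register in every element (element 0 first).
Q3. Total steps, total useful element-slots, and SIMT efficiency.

step 0: eval ((9 - a) == -1)         {0,1,2,3,4,5,6,7,8,9,10,11,12,13,14,15}
step 1: a <- (-2 + max(a, -4))       {10}
step 2: a <- (b * element)           {0,1,2,3,4,5,6,7,8,9,11,12,13,14,15}
step 3: b <- ((-9 + -1) // 4)        {0,1,2,3,4,5,6,7,8,9,11,12,13,14,15}
step 4: b <- 8                       {0,1,2,3,4,5,6,7,8,9,10,11,12,13,14,15}
step 5: b <- (b // 4)                {0,1,2,3,4,5,6,7,8,9,10,11,12,13,14,15}

Answer: 6 steps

a: 0,6,12,18,24,30,36,42,48,54,8,66,72,78,84,90
b: 2,2,2,2,2,2,2,2,2,2,2,2,2,2,2,2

steps = 6; useful = 79; efficiency = 79/96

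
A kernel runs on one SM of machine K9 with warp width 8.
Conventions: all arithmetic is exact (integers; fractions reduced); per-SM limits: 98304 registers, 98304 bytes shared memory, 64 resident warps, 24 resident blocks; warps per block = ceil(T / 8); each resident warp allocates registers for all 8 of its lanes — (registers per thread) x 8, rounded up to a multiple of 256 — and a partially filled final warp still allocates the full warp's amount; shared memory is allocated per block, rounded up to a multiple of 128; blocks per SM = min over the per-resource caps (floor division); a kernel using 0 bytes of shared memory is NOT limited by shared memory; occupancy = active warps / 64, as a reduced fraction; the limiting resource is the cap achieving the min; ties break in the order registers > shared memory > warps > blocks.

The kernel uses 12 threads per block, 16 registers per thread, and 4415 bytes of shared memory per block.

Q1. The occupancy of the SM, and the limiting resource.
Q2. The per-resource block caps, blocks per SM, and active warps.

Answer: occupancy 21/32, limited by shared memory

registers: 192 blocks
shared memory: 21 blocks
warps: 32 blocks
blocks: 24 blocks

Answer: 21 blocks, 42 active warps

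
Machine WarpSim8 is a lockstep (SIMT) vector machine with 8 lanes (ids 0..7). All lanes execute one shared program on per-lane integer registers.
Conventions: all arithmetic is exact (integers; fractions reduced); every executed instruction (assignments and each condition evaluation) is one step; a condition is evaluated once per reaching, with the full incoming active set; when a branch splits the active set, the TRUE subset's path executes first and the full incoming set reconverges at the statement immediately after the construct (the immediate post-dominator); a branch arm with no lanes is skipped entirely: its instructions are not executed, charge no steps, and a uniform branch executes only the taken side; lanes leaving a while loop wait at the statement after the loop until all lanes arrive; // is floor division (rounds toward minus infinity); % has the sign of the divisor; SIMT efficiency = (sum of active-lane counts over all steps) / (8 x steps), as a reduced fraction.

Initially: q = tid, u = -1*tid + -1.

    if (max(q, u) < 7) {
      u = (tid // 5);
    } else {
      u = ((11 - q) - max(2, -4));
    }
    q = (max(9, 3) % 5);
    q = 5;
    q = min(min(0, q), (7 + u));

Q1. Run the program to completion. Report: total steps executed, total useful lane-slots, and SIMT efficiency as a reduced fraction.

Answer: 6 steps, 40 useful, 5/6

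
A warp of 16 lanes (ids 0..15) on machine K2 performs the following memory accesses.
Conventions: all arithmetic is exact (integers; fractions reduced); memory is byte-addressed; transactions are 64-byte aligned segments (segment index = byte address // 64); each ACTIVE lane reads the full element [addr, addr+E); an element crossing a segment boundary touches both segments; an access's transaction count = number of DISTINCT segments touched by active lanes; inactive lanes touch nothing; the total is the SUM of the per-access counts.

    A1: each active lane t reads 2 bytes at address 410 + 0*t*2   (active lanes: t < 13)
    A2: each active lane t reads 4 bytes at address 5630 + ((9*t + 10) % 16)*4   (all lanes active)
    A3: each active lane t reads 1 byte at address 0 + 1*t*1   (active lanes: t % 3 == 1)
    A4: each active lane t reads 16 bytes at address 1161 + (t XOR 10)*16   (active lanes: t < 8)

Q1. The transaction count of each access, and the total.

A1: 1 transaction
A2: 2 transactions
A3: 1 transaction
A4: 3 transactions

Answer: 1,2,1,3; total 7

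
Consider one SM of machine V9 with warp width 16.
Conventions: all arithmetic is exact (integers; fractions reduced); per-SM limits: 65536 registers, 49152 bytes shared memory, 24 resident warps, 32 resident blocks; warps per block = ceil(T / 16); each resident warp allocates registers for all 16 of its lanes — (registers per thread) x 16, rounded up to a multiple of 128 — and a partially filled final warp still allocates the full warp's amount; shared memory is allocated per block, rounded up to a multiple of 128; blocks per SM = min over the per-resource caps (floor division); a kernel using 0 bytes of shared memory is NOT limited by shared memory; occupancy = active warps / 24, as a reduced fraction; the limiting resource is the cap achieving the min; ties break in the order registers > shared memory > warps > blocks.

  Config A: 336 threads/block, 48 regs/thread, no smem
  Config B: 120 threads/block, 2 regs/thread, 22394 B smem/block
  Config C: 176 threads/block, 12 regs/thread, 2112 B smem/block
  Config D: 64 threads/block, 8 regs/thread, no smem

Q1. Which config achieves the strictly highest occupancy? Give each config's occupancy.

occupancies: A 7/8, B 2/3, C 11/12, D 1

Answer: D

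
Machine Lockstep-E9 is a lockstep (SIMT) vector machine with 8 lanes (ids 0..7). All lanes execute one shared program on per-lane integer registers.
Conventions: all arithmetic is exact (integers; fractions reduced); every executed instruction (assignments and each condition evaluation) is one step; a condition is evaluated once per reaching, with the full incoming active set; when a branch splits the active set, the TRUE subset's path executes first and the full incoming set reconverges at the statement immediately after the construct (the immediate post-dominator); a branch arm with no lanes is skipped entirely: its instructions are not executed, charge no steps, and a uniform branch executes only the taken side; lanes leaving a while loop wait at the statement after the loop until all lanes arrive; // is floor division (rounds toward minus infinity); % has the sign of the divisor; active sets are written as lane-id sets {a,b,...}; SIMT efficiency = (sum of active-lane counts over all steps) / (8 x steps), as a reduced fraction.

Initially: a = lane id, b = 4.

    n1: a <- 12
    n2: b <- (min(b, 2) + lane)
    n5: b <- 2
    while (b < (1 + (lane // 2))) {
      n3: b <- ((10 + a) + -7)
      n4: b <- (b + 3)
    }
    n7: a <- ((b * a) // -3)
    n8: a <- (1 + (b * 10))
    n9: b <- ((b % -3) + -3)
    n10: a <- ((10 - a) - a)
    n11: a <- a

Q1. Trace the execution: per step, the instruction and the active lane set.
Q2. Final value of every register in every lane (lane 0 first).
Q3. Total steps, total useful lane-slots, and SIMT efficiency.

step 0: a <- 12                      {0,1,2,3,4,5,6,7}
step 1: b <- (min(b, 2) + lane)      {0,1,2,3,4,5,6,7}
step 2: b <- 2                       {0,1,2,3,4,5,6,7}
step 3: eval (b < (1 + (lane // 2))) {0,1,2,3,4,5,6,7}
step 4: b <- ((10 + a) + -7)         {4,5,6,7}
step 5: b <- (b + 3)                 {4,5,6,7}
step 6: eval (b < (1 + (lane // 2))) {4,5,6,7}
step 7: a <- ((b * a) // -3)         {0,1,2,3,4,5,6,7}
step 8: a <- (1 + (b * 10))          {0,1,2,3,4,5,6,7}
step 9: b <- ((b % -3) + -3)         {0,1,2,3,4,5,6,7}
step 10: a <- ((10 - a) - a)          {0,1,2,3,4,5,6,7}
step 11: a <- a                       {0,1,2,3,4,5,6,7}

Answer: 12 steps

a: -32,-32,-32,-32,-352,-352,-352,-352
b: -4,-4,-4,-4,-3,-3,-3,-3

steps = 12; useful = 84; efficiency = 84/96 = 7/8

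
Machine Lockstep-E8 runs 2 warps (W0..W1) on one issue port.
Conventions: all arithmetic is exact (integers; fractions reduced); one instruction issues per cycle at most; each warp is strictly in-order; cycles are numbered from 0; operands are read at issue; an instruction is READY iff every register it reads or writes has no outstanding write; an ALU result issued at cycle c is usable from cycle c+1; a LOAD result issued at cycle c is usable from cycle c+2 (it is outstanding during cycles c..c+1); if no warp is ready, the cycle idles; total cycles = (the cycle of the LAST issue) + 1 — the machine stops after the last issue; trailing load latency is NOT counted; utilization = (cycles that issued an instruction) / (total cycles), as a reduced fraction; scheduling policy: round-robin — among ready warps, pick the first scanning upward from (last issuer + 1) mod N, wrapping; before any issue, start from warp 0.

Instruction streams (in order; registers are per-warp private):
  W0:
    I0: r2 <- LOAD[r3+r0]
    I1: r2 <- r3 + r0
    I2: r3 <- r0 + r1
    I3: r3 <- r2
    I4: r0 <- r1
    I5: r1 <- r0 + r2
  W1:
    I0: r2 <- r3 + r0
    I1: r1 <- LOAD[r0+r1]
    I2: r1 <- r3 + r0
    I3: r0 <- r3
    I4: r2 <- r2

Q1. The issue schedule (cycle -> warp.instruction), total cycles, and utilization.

cycle 0: W0.I0
cycle 1: W1.I0
cycle 2: W0.I1
cycle 3: W1.I1
cycle 4: W0.I2
cycle 5: W1.I2
cycle 6: W0.I3
cycle 7: W1.I3
cycle 8: W0.I4
cycle 9: W1.I4
cycle 10: W0.I5

Answer: 11 cycles, utilization 1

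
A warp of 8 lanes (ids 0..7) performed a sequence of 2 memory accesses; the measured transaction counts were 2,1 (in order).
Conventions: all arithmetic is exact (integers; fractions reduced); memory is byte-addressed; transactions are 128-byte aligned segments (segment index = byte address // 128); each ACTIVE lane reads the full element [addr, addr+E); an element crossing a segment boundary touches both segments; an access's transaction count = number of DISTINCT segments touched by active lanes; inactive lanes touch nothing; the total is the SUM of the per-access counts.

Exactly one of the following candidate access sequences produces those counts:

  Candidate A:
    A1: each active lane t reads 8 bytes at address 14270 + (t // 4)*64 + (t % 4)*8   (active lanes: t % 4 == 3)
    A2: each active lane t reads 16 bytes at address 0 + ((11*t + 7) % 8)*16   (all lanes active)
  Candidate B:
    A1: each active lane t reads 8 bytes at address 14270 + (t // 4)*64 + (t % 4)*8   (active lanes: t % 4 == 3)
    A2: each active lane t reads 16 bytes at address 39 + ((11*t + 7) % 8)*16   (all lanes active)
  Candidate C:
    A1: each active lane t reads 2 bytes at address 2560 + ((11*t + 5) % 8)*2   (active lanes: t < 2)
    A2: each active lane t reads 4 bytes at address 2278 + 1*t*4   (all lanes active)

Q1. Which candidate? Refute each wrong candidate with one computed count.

B: A2 gives 2 transactions, not 1
C: A1 gives 1 transaction, not 2
A: all counts match (2,1)

Answer: A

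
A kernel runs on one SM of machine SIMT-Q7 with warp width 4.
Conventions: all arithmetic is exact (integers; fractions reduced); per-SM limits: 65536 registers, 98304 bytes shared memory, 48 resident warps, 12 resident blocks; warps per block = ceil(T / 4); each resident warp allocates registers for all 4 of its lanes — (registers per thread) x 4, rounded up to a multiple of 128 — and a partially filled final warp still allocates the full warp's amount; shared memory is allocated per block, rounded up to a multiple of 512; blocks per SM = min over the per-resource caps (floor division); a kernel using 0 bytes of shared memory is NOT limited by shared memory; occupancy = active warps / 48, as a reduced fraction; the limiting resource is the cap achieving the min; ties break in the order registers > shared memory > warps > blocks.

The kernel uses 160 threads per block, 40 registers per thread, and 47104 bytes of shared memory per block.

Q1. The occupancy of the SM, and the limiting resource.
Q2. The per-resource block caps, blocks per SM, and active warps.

Answer: occupancy 5/6, limited by warps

registers: 6 blocks
shared memory: 2 blocks
warps: 1 block
blocks: 12 blocks

Answer: 1 block, 40 active warps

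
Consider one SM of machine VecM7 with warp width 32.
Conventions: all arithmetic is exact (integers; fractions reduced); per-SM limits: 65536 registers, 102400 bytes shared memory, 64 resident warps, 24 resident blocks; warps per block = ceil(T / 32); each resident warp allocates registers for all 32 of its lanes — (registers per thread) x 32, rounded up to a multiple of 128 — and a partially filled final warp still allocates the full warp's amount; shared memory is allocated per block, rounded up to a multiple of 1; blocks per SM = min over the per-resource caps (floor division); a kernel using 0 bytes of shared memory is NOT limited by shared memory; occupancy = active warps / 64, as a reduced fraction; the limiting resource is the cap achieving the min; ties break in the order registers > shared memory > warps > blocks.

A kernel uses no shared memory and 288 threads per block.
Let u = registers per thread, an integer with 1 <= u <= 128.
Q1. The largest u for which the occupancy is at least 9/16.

Answer: u = 56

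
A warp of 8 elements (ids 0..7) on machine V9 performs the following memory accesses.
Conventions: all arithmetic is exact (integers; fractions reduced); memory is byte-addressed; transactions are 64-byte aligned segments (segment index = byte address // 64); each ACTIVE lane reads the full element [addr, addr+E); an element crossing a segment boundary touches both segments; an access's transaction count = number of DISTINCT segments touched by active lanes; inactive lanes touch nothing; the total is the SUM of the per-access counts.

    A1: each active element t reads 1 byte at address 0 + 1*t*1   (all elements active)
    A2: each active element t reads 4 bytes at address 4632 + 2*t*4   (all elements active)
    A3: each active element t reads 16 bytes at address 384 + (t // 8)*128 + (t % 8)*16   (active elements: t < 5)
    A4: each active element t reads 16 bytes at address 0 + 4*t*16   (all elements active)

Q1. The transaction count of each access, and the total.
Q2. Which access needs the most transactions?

A1: 1 transaction
A2: 2 transactions
A3: 2 transactions
A4: 8 transactions

Answer: 1,2,2,8; total 13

Answer: A4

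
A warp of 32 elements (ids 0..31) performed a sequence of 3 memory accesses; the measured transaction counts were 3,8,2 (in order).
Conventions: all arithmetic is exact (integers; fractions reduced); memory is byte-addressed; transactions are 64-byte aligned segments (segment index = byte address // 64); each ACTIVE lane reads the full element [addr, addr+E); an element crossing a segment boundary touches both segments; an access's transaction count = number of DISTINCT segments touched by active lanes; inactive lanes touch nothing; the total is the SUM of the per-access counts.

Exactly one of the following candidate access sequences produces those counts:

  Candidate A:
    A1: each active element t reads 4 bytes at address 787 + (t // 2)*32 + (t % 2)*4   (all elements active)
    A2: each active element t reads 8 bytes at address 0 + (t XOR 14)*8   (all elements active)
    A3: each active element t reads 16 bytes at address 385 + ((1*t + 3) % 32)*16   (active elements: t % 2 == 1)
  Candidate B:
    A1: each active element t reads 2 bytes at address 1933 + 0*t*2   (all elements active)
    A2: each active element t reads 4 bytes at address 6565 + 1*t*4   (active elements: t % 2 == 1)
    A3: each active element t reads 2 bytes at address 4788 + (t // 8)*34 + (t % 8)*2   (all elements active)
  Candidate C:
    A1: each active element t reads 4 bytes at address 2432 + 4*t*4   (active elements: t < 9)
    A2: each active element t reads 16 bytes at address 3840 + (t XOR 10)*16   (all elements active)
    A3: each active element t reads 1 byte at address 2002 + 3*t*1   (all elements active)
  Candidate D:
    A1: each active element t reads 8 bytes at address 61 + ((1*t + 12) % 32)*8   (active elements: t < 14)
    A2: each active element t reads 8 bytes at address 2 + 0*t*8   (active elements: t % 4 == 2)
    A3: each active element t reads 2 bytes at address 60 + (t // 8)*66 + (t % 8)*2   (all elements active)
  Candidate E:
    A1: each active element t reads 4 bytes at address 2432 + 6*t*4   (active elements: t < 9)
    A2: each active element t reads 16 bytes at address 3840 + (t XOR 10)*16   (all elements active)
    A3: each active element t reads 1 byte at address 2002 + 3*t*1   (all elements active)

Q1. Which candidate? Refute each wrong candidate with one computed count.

A: A1 gives 8 transactions, not 3
B: A1 gives 1 transaction, not 3
D: A2 gives 1 transaction, not 8
E: A1 gives 4 transactions, not 3
C: all counts match (3,8,2)

Answer: C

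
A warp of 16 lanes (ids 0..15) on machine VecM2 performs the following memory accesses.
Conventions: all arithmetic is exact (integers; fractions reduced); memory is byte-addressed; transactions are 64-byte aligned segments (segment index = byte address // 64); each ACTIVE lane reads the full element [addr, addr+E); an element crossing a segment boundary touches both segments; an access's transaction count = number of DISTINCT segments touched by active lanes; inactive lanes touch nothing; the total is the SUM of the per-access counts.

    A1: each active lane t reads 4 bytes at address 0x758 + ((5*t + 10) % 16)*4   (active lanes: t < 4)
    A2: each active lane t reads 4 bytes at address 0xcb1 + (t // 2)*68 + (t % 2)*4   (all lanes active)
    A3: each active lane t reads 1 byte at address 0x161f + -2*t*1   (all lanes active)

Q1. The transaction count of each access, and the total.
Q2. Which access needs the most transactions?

A1: 2 transactions
A2: 9 transactions
A3: 1 transaction

Answer: 2,9,1; total 12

Answer: A2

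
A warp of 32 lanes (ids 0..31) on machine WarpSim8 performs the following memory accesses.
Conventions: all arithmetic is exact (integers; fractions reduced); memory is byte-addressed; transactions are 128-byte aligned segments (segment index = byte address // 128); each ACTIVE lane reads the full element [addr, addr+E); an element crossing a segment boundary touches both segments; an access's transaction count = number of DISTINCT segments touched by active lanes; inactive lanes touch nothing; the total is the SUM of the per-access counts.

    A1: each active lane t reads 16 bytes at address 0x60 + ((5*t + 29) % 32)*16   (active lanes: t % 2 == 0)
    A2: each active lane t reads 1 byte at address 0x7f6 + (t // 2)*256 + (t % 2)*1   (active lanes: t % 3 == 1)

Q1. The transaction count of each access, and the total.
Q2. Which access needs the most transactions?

A1: 5 transactions
A2: 11 transactions

Answer: 5,11; total 16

Answer: A2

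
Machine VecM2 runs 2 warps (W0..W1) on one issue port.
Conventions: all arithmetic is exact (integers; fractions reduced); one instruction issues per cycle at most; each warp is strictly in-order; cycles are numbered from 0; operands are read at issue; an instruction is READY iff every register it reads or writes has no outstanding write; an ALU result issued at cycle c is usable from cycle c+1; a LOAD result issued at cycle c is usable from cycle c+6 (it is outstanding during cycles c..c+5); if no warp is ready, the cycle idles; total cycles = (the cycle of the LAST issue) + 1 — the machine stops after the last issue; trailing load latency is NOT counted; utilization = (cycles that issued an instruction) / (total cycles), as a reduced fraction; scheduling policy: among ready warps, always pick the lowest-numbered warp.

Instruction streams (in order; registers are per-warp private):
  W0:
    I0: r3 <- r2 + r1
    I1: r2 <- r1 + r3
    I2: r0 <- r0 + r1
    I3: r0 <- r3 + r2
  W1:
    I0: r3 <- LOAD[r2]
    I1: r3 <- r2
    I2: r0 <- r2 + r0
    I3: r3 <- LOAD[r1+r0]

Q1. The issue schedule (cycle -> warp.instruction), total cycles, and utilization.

cycle 0: W0.I0
cycle 1: W0.I1
cycle 2: W0.I2
cycle 3: W0.I3
cycle 4: W1.I0
cycle 5: idle
cycle 6: idle
cycle 7: idle
cycle 8: idle
cycle 9: idle
cycle 10: W1.I1
cycle 11: W1.I2
cycle 12: W1.I3

Answer: 13 cycles, utilization 8/13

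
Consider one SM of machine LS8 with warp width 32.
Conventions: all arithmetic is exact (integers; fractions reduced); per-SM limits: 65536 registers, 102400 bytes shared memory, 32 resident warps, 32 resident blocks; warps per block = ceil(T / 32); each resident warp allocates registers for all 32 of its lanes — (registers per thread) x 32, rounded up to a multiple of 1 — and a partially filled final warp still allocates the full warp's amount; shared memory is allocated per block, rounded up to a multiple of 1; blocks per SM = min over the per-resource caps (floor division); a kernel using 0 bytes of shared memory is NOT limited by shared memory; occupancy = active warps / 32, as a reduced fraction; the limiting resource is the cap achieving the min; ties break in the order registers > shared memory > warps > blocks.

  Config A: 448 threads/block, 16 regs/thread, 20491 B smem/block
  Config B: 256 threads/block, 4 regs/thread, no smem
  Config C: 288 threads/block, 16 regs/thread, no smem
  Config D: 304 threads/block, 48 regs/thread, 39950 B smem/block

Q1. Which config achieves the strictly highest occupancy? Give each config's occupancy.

occupancies: A 7/8, B 1, C 27/32, D 5/8

Answer: B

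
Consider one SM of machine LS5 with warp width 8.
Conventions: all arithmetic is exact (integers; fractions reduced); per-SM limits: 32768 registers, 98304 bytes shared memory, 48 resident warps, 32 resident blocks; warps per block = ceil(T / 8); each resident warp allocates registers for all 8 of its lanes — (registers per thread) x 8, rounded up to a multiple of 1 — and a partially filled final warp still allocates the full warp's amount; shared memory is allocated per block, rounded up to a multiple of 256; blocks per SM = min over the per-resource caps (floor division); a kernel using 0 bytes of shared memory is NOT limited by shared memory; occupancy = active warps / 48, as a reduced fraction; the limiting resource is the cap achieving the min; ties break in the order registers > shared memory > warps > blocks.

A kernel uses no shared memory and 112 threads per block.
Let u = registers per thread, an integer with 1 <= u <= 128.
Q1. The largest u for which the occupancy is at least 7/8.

Answer: u = 97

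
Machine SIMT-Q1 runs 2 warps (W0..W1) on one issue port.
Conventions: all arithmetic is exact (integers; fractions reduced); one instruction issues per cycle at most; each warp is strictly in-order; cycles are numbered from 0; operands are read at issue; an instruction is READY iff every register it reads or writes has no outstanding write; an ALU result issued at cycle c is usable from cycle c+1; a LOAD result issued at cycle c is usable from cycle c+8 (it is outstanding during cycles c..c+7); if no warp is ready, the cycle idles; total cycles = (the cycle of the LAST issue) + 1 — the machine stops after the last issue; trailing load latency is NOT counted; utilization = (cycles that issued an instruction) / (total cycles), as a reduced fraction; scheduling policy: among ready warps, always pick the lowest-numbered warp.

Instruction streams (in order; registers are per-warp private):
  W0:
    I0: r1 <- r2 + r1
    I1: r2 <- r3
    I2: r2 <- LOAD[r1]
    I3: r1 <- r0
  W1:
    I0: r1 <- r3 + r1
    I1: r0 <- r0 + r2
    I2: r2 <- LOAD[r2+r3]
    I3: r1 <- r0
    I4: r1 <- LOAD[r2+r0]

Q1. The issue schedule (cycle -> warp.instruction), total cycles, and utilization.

cycle 0: W0.I0
cycle 1: W0.I1
cycle 2: W0.I2
cycle 3: W0.I3
cycle 4: W1.I0
cycle 5: W1.I1
cycle 6: W1.I2
cycle 7: W1.I3
cycle 8: idle
cycle 9: idle
cycle 10: idle
cycle 11: idle
cycle 12: idle
cycle 13: idle
cycle 14: W1.I4

Answer: 15 cycles, utilization 3/5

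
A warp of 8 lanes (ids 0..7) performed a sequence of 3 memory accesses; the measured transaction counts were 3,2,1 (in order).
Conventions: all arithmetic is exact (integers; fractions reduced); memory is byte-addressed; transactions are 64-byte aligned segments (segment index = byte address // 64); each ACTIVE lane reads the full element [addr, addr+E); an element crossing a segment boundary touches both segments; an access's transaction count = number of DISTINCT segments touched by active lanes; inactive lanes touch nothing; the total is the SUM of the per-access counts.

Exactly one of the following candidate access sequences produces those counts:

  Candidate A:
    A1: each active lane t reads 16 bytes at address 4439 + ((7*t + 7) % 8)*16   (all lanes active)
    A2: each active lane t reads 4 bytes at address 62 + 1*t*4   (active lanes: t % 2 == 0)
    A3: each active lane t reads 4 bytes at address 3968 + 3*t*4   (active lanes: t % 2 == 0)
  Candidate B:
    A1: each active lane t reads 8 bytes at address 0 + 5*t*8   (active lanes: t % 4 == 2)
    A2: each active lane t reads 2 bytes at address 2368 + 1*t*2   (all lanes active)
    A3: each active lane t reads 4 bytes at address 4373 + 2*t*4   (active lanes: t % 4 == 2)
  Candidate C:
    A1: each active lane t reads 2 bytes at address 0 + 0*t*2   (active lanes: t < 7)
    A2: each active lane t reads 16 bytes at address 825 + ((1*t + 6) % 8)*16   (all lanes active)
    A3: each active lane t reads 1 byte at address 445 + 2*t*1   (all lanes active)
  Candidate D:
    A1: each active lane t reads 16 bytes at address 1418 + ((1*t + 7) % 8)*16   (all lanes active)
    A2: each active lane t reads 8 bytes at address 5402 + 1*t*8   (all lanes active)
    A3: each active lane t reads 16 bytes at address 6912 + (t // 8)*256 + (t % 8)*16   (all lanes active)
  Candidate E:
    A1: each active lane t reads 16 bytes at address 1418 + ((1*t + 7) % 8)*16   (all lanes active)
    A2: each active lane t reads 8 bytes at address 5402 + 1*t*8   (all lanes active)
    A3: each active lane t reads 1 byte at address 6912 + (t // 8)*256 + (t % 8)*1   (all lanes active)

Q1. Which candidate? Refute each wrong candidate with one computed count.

A: A3 gives 2 transactions, not 1
B: A1 gives 2 transactions, not 3
C: A1 gives 1 transaction, not 3
D: A3 gives 2 transactions, not 1
E: all counts match (3,2,1)

Answer: E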